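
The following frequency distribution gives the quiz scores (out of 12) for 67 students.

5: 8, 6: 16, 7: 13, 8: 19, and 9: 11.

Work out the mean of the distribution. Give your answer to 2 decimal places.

Values: 5, 6, 7, 8, 9
Σfx = 8×5 + 16×6 + 13×7 + 19×8 + 11×9 = 478
n = Σf = 67
Mean = 478 / 67 = 7.1343

7.13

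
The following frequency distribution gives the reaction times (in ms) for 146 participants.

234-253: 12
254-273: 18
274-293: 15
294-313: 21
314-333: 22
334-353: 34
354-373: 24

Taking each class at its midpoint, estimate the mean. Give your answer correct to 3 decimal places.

Midpoints: 243.5, 263.5, 283.5, 303.5, 323.5, 343.5, 363.5
Σfm = 12×243.5 + 18×263.5 + 15×283.5 + 21×303.5 + 22×323.5 + 34×343.5 + 24×363.5 = 45811
n = Σf = 146
Mean = 45811 / 146 = 313.7740

313.774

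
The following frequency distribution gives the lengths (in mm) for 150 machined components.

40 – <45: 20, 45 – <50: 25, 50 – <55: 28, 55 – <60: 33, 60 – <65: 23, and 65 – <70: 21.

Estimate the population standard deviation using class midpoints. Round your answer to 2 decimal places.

7.95

Midpoints: 42.5, 47.5, 52.5, 57.5, 62.5, 67.5
n = 150, Σfm = 8260, mean = 55.0667
Σfm² = 464337.5
Σf(m − x̄)² = Σfm² − (Σfm)²/n = 464337.5 − 8260²/150 = 9486.8333
Population variance = 9486.8333 / 150 = 63.2456
Standard deviation = √63.2456 = 7.9527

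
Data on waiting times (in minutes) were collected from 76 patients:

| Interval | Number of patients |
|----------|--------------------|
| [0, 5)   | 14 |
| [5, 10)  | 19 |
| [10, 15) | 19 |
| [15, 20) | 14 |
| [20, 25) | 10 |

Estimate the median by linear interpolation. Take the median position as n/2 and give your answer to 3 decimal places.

Cumulative frequencies: 14, 33, 52, 66, 76
n = 76; position = n/2 = 38.
This falls in the class [10, 15): L = 10, F = 33, f = 19, h = 5.
Median ≈ 10 + ((38 − 33) / 19) × 5 = 11.3158

11.316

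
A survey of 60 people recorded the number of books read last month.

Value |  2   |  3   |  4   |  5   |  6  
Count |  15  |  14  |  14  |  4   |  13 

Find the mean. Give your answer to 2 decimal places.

Values: 2, 3, 4, 5, 6
Σfx = 15×2 + 14×3 + 14×4 + 4×5 + 13×6 = 226
n = Σf = 60
Mean = 226 / 60 = 3.7667

3.77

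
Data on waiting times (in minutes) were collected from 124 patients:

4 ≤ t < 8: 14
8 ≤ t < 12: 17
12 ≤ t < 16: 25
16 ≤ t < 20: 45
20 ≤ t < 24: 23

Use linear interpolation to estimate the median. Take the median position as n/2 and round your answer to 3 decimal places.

Cumulative frequencies: 14, 31, 56, 101, 124
n = 124; position = n/2 = 62.
This falls in the class 16 ≤ t < 20: L = 16, F = 56, f = 45, h = 4.
Median ≈ 16 + ((62 − 56) / 45) × 4 = 16.5333

16.533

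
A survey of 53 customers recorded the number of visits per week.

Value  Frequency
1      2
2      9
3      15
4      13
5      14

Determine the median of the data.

4

Cumulative frequencies: 2, 11, 26, 39, 53
n = 53, so the median is the value in position (n+1)/2 = 27.
Position 27 falls at value 4.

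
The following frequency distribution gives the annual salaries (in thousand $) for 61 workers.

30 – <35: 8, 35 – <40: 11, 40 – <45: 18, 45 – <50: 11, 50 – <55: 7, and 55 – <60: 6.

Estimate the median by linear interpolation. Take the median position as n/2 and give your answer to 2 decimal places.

43.19

Cumulative frequencies: 8, 19, 37, 48, 55, 61
n = 61; position = n/2 = 30.5.
This falls in the class 40 – <45: L = 40, F = 19, f = 18, h = 5.
Median ≈ 40 + ((30.5 − 19) / 18) × 5 = 43.1944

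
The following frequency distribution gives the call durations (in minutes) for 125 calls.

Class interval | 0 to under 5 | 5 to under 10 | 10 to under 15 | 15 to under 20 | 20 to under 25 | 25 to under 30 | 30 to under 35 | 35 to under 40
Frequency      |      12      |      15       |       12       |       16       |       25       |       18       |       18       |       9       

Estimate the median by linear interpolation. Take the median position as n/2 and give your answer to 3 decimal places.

Cumulative frequencies: 12, 27, 39, 55, 80, 98, 116, 125
n = 125; position = n/2 = 62.5.
This falls in the class 20 to under 25: L = 20, F = 55, f = 25, h = 5.
Median ≈ 20 + ((62.5 − 55) / 25) × 5 = 21.5000

21.500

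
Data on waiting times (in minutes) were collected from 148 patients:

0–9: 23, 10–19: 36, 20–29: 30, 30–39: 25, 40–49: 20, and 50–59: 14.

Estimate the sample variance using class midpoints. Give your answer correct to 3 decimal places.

Midpoints: 4.5, 14.5, 24.5, 34.5, 44.5, 54.5
n = 148, Σfm = 3876, mean = 26.1892
Σfm² = 136987
Σf(m − x̄)² = Σfm² − (Σfm)²/n = 136987 − 3876²/148 = 35477.7027
Sample variance = 35477.7027 / 147 = 241.3449

241.345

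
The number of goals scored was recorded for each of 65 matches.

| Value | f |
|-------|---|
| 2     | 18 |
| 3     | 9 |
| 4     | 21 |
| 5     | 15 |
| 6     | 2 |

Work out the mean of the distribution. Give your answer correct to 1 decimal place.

3.6

Values: 2, 3, 4, 5, 6
Σfx = 18×2 + 9×3 + 21×4 + 15×5 + 2×6 = 234
n = Σf = 65
Mean = 234 / 65 = 3.6000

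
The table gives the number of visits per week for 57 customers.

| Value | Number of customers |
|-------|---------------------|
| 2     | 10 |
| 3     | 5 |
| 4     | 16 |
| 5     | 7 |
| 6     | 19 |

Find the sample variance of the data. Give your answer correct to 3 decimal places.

2.160

Values: 2, 3, 4, 5, 6
n = 57, Σfx = 248, mean = 4.3509
Σfx² = 1200
Σf(x − x̄)² = Σfx² − (Σfx)²/n = 1200 − 248²/57 = 120.9825
Sample variance = 120.9825 / 56 = 2.1604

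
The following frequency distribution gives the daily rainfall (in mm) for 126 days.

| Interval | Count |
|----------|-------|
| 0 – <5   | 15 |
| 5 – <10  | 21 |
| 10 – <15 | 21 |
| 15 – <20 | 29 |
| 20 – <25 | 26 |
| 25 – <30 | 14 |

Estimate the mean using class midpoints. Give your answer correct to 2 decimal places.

Midpoints: 2.5, 7.5, 12.5, 17.5, 22.5, 27.5
Σfm = 15×2.5 + 21×7.5 + 21×12.5 + 29×17.5 + 26×22.5 + 14×27.5 = 1935
n = Σf = 126
Mean = 1935 / 126 = 15.3571

15.36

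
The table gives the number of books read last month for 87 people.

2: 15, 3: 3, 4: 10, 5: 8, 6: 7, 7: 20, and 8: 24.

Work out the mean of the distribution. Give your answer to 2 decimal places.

Values: 2, 3, 4, 5, 6, 7, 8
Σfx = 15×2 + 3×3 + 10×4 + 8×5 + 7×6 + 20×7 + 24×8 = 493
n = Σf = 87
Mean = 493 / 87 = 5.6667

5.67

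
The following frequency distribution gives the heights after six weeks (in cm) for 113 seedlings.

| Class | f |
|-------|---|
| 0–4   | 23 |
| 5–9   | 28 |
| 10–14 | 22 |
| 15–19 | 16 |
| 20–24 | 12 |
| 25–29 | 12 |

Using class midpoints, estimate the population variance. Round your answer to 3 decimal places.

64.594

Midpoints: 2, 7, 12, 17, 22, 27
n = 113, Σfm = 1366, mean = 12.0885
Σfm² = 23812
Σf(m − x̄)² = Σfm² − (Σfm)²/n = 23812 − 1366²/113 = 7299.1150
Population variance = 7299.1150 / 113 = 64.5939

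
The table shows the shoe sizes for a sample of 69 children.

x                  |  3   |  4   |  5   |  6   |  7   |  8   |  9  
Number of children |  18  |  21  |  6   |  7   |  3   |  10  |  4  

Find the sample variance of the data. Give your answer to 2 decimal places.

3.91

Values: 3, 4, 5, 6, 7, 8, 9
n = 69, Σfx = 347, mean = 5.0290
Σfx² = 2011
Σf(x − x̄)² = Σfx² − (Σfx)²/n = 2011 − 347²/69 = 265.9420
Sample variance = 265.9420 / 68 = 3.9109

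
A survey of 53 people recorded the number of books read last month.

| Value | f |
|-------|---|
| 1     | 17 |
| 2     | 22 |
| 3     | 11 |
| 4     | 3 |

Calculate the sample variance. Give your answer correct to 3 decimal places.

Values: 1, 2, 3, 4
n = 53, Σfx = 106, mean = 2.0000
Σfx² = 252
Σf(x − x̄)² = Σfx² − (Σfx)²/n = 252 − 106²/53 = 40.0000
Sample variance = 40.0000 / 52 = 0.7692

0.769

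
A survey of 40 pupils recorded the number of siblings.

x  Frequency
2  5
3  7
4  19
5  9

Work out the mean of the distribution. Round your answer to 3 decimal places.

3.800

Values: 2, 3, 4, 5
Σfx = 5×2 + 7×3 + 19×4 + 9×5 = 152
n = Σf = 40
Mean = 152 / 40 = 3.8000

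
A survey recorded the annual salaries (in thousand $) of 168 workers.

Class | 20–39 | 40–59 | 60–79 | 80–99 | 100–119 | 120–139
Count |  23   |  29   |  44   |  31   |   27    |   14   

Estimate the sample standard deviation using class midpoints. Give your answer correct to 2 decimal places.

29.77

Midpoints: 29.5, 49.5, 69.5, 89.5, 109.5, 129.5
n = 168, Σfm = 12716, mean = 75.6905
Σfm² = 1110442
Σf(m − x̄)² = Σfm² − (Σfm)²/n = 1110442 − 12716²/168 = 147961.9048
Sample variance = 147961.9048 / 167 = 885.9994
Standard deviation = √885.9994 = 29.7657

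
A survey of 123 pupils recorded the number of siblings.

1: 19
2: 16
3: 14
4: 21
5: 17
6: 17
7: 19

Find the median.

Cumulative frequencies: 19, 35, 49, 70, 87, 104, 123
n = 123, so the median is the value in position (n+1)/2 = 62.
Position 62 falls at value 4.

4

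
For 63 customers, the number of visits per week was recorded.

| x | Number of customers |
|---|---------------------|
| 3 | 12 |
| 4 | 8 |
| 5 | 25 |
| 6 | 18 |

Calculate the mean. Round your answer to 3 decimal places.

4.778

Values: 3, 4, 5, 6
Σfx = 12×3 + 8×4 + 25×5 + 18×6 = 301
n = Σf = 63
Mean = 301 / 63 = 4.7778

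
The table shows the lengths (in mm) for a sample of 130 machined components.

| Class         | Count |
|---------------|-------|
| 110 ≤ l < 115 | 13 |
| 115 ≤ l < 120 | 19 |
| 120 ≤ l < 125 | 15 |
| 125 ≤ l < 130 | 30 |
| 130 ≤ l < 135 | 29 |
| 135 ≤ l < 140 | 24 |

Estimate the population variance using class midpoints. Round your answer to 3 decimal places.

63.706

Midpoints: 112.5, 117.5, 122.5, 127.5, 132.5, 137.5
n = 130, Σfm = 16500, mean = 126.9231
Σfm² = 2102512.5
Σf(m − x̄)² = Σfm² − (Σfm)²/n = 2102512.5 − 16500²/130 = 8281.7308
Population variance = 8281.7308 / 130 = 63.7056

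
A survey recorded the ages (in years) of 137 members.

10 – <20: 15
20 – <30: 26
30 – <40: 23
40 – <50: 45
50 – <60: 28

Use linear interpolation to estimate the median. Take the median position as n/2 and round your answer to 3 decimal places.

Cumulative frequencies: 15, 41, 64, 109, 137
n = 137; position = n/2 = 68.5.
This falls in the class 40 – <50: L = 40, F = 64, f = 45, h = 10.
Median ≈ 40 + ((68.5 − 64) / 45) × 10 = 41.0000

41.000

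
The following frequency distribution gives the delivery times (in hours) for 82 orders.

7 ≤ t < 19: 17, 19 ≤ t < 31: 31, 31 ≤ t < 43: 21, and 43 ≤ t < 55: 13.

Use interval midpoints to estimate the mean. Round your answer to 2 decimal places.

Midpoints: 13, 25, 37, 49
Σfm = 17×13 + 31×25 + 21×37 + 13×49 = 2410
n = Σf = 82
Mean = 2410 / 82 = 29.3902

29.39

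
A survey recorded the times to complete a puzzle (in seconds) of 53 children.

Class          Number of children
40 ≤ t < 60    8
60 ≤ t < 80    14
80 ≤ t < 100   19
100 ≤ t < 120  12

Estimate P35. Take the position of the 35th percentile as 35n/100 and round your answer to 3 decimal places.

75.071

Cumulative frequencies: 8, 22, 41, 53
n = 53; position = 35n/100 = 18.55.
This falls in the class 60 ≤ t < 80: L = 60, F = 8, f = 14, h = 20.
35th percentile ≈ 60 + ((18.55 − 8) / 14) × 20 = 75.0714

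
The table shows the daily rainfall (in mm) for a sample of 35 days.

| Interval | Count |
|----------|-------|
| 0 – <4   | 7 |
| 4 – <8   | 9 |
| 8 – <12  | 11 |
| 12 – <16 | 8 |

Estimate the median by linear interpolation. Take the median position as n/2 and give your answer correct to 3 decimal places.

Cumulative frequencies: 7, 16, 27, 35
n = 35; position = n/2 = 17.5.
This falls in the class 8 – <12: L = 8, F = 16, f = 11, h = 4.
Median ≈ 8 + ((17.5 − 16) / 11) × 4 = 8.5455

8.545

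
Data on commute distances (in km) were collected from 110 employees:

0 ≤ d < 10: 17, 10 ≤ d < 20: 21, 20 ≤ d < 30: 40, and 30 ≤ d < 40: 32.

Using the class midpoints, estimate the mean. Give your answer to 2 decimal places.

Midpoints: 5, 15, 25, 35
Σfm = 17×5 + 21×15 + 40×25 + 32×35 = 2520
n = Σf = 110
Mean = 2520 / 110 = 22.9091

22.91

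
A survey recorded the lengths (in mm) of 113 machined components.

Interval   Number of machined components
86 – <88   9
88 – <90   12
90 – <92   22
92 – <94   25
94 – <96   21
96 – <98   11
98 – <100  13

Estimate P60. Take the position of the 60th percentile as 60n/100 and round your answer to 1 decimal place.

Cumulative frequencies: 9, 21, 43, 68, 89, 100, 113
n = 113; position = 60n/100 = 67.8.
This falls in the class 92 – <94: L = 92, F = 43, f = 25, h = 2.
60th percentile ≈ 92 + ((67.8 − 43) / 25) × 2 = 93.9840

94.0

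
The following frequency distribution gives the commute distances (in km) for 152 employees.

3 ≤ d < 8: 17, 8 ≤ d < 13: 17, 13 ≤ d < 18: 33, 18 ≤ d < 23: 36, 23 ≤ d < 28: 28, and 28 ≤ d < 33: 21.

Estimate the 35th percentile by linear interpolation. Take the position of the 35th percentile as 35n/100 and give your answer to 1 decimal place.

Cumulative frequencies: 17, 34, 67, 103, 131, 152
n = 152; position = 35n/100 = 53.2.
This falls in the class 13 ≤ d < 18: L = 13, F = 34, f = 33, h = 5.
35th percentile ≈ 13 + ((53.2 − 34) / 33) × 5 = 15.9091

15.9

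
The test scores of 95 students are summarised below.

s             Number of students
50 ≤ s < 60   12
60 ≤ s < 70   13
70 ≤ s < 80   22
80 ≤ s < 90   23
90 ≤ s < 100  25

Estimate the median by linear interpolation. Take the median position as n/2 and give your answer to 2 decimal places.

Cumulative frequencies: 12, 25, 47, 70, 95
n = 95; position = n/2 = 47.5.
This falls in the class 80 ≤ s < 90: L = 80, F = 47, f = 23, h = 10.
Median ≈ 80 + ((47.5 − 47) / 23) × 10 = 80.2174

80.22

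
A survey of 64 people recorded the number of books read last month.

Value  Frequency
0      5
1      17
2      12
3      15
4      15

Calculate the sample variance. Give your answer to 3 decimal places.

Values: 0, 1, 2, 3, 4
n = 64, Σfx = 146, mean = 2.2812
Σfx² = 440
Σf(x − x̄)² = Σfx² − (Σfx)²/n = 440 − 146²/64 = 106.9375
Sample variance = 106.9375 / 63 = 1.6974

1.697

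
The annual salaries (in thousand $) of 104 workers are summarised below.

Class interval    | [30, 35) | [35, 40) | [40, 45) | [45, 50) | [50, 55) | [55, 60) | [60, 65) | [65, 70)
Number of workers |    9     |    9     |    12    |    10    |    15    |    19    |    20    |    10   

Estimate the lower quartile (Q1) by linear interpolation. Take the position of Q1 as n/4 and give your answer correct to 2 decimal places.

43.33

Cumulative frequencies: 9, 18, 30, 40, 55, 74, 94, 104
n = 104; position = n/4 = 26.
This falls in the class [40, 45): L = 40, F = 18, f = 12, h = 5.
Lower quartile ≈ 40 + ((26 − 18) / 12) × 5 = 43.3333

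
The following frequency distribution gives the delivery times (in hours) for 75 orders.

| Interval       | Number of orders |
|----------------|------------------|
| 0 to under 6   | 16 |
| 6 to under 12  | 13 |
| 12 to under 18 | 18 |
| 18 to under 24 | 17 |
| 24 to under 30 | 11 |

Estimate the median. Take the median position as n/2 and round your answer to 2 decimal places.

14.83

Cumulative frequencies: 16, 29, 47, 64, 75
n = 75; position = n/2 = 37.5.
This falls in the class 12 to under 18: L = 12, F = 29, f = 18, h = 6.
Median ≈ 12 + ((37.5 − 29) / 18) × 6 = 14.8333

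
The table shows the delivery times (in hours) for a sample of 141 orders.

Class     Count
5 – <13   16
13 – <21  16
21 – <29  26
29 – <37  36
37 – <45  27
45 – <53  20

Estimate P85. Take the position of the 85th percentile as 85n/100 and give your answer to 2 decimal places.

44.66

Cumulative frequencies: 16, 32, 58, 94, 121, 141
n = 141; position = 85n/100 = 119.85.
This falls in the class 37 – <45: L = 37, F = 94, f = 27, h = 8.
85th percentile ≈ 37 + ((119.85 − 94) / 27) × 8 = 44.6593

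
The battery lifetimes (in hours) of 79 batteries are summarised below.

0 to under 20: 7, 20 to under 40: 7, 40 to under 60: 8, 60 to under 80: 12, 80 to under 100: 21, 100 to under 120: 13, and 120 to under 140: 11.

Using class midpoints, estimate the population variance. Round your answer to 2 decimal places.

Midpoints: 10, 30, 50, 70, 90, 110, 130
n = 79, Σfm = 6270, mean = 79.3671
Σfm² = 599100
Σf(m − x̄)² = Σfm² − (Σfm)²/n = 599100 − 6270²/79 = 101468.3544
Population variance = 101468.3544 / 79 = 1284.4095

1284.41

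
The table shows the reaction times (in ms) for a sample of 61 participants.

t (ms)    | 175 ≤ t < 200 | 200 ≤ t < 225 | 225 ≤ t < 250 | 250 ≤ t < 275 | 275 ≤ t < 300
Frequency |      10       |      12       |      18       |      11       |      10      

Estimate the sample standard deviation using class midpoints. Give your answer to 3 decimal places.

32.753

Midpoints: 187.5, 212.5, 237.5, 262.5, 287.5
n = 61, Σfm = 14462.5, mean = 237.0902
Σfm² = 3493281.25
Σf(m − x̄)² = Σfm² − (Σfm)²/n = 3493281.25 − 14462.5²/61 = 64364.7541
Sample variance = 64364.7541 / 60 = 1072.7459
Standard deviation = √1072.7459 = 32.7528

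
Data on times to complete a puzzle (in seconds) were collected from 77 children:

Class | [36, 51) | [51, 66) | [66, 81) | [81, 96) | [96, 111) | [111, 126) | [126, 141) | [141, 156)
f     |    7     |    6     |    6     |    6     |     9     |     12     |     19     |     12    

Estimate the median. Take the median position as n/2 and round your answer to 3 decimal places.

Cumulative frequencies: 7, 13, 19, 25, 34, 46, 65, 77
n = 77; position = n/2 = 38.5.
This falls in the class [111, 126): L = 111, F = 34, f = 12, h = 15.
Median ≈ 111 + ((38.5 − 34) / 12) × 15 = 116.6250

116.625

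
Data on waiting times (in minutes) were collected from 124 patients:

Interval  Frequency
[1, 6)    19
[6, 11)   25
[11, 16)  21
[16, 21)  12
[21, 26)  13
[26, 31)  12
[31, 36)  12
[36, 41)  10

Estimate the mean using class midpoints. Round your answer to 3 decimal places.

Midpoints: 3.5, 8.5, 13.5, 18.5, 23.5, 28.5, 33.5, 38.5
Σfm = 19×3.5 + 25×8.5 + 21×13.5 + 12×18.5 + 13×23.5 + 12×28.5 + 12×33.5 + 10×38.5 = 2219
n = Σf = 124
Mean = 2219 / 124 = 17.8952

17.895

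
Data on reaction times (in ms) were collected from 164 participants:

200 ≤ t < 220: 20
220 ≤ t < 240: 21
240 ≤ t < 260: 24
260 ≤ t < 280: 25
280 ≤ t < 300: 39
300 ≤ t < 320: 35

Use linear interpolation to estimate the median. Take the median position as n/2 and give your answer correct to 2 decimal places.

Cumulative frequencies: 20, 41, 65, 90, 129, 164
n = 164; position = n/2 = 82.
This falls in the class 260 ≤ t < 280: L = 260, F = 65, f = 25, h = 20.
Median ≈ 260 + ((82 − 65) / 25) × 20 = 273.6000

273.60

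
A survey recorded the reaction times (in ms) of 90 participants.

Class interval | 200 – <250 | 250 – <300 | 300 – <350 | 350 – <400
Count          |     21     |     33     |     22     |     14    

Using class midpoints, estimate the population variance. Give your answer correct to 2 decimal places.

Midpoints: 225, 275, 325, 375
n = 90, Σfm = 26200, mean = 291.1111
Σfm² = 7851250
Σf(m − x̄)² = Σfm² − (Σfm)²/n = 7851250 − 26200²/90 = 224138.8889
Population variance = 224138.8889 / 90 = 2490.4321

2490.43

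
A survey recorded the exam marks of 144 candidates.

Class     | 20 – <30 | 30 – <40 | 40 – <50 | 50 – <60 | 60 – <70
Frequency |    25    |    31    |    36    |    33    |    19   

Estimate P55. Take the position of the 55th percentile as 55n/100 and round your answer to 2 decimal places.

46.44

Cumulative frequencies: 25, 56, 92, 125, 144
n = 144; position = 55n/100 = 79.2.
This falls in the class 40 – <50: L = 40, F = 56, f = 36, h = 10.
55th percentile ≈ 40 + ((79.2 − 56) / 36) × 10 = 46.4444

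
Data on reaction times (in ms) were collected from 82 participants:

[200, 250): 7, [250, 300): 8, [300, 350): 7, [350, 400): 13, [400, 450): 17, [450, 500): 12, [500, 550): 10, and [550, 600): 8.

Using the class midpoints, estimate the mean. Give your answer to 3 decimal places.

Midpoints: 225, 275, 325, 375, 425, 475, 525, 575
Σfm = 7×225 + 8×275 + 7×325 + 13×375 + 17×425 + 12×475 + 10×525 + 8×575 = 33700
n = Σf = 82
Mean = 33700 / 82 = 410.9756

410.976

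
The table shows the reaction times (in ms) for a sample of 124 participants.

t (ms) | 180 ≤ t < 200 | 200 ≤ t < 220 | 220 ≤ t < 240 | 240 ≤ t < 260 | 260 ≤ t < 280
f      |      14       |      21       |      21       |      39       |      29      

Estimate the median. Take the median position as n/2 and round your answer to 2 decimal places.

243.08

Cumulative frequencies: 14, 35, 56, 95, 124
n = 124; position = n/2 = 62.
This falls in the class 240 ≤ t < 260: L = 240, F = 56, f = 39, h = 20.
Median ≈ 240 + ((62 − 56) / 39) × 20 = 243.0769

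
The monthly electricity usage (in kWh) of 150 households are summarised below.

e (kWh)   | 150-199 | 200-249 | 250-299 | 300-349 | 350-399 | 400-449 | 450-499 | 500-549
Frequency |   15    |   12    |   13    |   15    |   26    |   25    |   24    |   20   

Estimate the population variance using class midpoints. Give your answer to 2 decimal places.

Midpoints: 174.5, 224.5, 274.5, 324.5, 374.5, 424.5, 474.5, 524.5
n = 150, Σfm = 55975, mean = 373.1667
Σfm² = 22677737.5
Σf(m − x̄)² = Σfm² − (Σfm)²/n = 22677737.5 − 55975²/150 = 1789733.3333
Population variance = 1789733.3333 / 150 = 11931.5556

11931.56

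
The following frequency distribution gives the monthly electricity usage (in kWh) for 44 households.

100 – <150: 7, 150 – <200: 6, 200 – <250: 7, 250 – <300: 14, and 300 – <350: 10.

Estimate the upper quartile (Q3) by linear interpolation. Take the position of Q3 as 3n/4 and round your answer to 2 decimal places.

Cumulative frequencies: 7, 13, 20, 34, 44
n = 44; position = 3n/4 = 33.
This falls in the class 250 – <300: L = 250, F = 20, f = 14, h = 50.
Upper quartile ≈ 250 + ((33 − 20) / 14) × 50 = 296.4286

296.43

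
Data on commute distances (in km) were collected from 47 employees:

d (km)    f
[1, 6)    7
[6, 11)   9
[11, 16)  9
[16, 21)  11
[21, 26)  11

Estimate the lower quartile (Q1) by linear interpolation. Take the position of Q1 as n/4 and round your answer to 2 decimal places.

Cumulative frequencies: 7, 16, 25, 36, 47
n = 47; position = n/4 = 11.75.
This falls in the class [6, 11): L = 6, F = 7, f = 9, h = 5.
Lower quartile ≈ 6 + ((11.75 − 7) / 9) × 5 = 8.6389

8.64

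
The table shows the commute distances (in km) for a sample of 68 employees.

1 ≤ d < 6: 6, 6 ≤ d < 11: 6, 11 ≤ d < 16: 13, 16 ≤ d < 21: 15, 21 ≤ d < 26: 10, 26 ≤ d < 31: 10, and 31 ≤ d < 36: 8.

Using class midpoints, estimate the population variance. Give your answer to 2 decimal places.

Midpoints: 3.5, 8.5, 13.5, 18.5, 23.5, 28.5, 33.5
n = 68, Σfm = 1313, mean = 19.3088
Σfm² = 30633
Σf(m − x̄)² = Σfm² − (Σfm)²/n = 30633 − 1313²/68 = 5280.5147
Population variance = 5280.5147 / 68 = 77.6546

77.65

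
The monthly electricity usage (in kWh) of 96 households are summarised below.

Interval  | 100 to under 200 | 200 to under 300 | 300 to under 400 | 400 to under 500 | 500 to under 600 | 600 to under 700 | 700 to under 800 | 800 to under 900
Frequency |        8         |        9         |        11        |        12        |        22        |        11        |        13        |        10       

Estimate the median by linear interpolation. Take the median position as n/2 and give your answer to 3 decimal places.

Cumulative frequencies: 8, 17, 28, 40, 62, 73, 86, 96
n = 96; position = n/2 = 48.
This falls in the class 500 to under 600: L = 500, F = 40, f = 22, h = 100.
Median ≈ 500 + ((48 − 40) / 22) × 100 = 536.3636

536.364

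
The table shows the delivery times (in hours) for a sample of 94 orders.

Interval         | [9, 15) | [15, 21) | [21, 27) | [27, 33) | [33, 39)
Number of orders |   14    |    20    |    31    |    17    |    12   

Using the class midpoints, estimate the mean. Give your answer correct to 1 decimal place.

23.6

Midpoints: 12, 18, 24, 30, 36
Σfm = 14×12 + 20×18 + 31×24 + 17×30 + 12×36 = 2214
n = Σf = 94
Mean = 2214 / 94 = 23.5532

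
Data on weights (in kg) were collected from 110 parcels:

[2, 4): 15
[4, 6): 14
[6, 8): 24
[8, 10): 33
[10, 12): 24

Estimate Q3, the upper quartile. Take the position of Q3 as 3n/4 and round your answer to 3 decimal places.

9.788

Cumulative frequencies: 15, 29, 53, 86, 110
n = 110; position = 3n/4 = 82.5.
This falls in the class [8, 10): L = 8, F = 53, f = 33, h = 2.
Upper quartile ≈ 8 + ((82.5 − 53) / 33) × 2 = 9.7879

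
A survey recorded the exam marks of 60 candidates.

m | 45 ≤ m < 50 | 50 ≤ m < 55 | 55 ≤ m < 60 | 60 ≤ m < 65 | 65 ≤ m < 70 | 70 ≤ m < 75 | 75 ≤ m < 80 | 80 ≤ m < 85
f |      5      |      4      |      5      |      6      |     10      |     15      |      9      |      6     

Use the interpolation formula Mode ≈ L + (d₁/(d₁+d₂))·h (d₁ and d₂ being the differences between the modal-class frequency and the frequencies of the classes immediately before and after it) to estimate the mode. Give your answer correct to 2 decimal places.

Modal class: 70 ≤ m < 75 (highest frequency 15).
d₁ = 15 − 10 = 5, d₂ = 15 − 9 = 6
Mode ≈ 70 + (5/(5+6)) × 5 = 70 + 2.2727 = 72.2727

72.27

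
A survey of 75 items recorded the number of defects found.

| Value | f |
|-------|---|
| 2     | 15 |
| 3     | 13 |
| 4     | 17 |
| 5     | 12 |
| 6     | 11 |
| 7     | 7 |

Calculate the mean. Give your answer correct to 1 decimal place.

4.2

Values: 2, 3, 4, 5, 6, 7
Σfx = 15×2 + 13×3 + 17×4 + 12×5 + 11×6 + 7×7 = 312
n = Σf = 75
Mean = 312 / 75 = 4.1600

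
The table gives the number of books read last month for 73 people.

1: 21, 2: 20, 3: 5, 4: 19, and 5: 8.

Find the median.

2

Cumulative frequencies: 21, 41, 46, 65, 73
n = 73, so the median is the value in position (n+1)/2 = 37.
Position 37 falls at value 2.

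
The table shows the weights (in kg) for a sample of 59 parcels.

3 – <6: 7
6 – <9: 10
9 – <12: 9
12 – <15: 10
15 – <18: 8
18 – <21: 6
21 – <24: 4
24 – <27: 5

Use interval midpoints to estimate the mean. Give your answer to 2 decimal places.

13.60

Midpoints: 4.5, 7.5, 10.5, 13.5, 16.5, 19.5, 22.5, 25.5
Σfm = 7×4.5 + 10×7.5 + 9×10.5 + 10×13.5 + 8×16.5 + 6×19.5 + 4×22.5 + 5×25.5 = 802.5
n = Σf = 59
Mean = 802.5 / 59 = 13.6017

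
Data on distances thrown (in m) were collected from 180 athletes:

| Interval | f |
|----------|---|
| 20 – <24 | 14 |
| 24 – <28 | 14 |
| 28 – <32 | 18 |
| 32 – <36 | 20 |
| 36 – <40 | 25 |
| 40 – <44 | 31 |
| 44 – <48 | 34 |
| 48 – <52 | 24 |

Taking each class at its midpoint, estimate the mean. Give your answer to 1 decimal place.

38.4

Midpoints: 22, 26, 30, 34, 38, 42, 46, 50
Σfm = 14×22 + 14×26 + 18×30 + 20×34 + 25×38 + 31×42 + 34×46 + 24×50 = 6908
n = Σf = 180
Mean = 6908 / 180 = 38.3778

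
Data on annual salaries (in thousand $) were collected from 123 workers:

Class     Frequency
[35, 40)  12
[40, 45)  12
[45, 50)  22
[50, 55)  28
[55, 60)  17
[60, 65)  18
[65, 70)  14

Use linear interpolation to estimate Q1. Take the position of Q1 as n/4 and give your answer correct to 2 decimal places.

46.53

Cumulative frequencies: 12, 24, 46, 74, 91, 109, 123
n = 123; position = n/4 = 30.75.
This falls in the class [45, 50): L = 45, F = 24, f = 22, h = 5.
Lower quartile ≈ 45 + ((30.75 − 24) / 22) × 5 = 46.5341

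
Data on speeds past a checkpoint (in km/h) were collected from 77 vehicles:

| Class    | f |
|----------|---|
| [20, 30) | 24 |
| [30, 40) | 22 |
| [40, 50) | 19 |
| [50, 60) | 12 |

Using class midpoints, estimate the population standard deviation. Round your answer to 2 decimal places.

10.59

Midpoints: 25, 35, 45, 55
n = 77, Σfm = 2885, mean = 37.4675
Σfm² = 116725
Σf(m − x̄)² = Σfm² − (Σfm)²/n = 116725 − 2885²/77 = 8631.1688
Population variance = 8631.1688 / 77 = 112.0931
Standard deviation = √112.0931 = 10.5874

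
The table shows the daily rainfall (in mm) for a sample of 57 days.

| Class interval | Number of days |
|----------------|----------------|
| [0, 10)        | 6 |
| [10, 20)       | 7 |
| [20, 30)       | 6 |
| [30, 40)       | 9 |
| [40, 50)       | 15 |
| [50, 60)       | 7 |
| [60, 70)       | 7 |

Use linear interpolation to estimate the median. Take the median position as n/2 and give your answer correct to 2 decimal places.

Cumulative frequencies: 6, 13, 19, 28, 43, 50, 57
n = 57; position = n/2 = 28.5.
This falls in the class [40, 50): L = 40, F = 28, f = 15, h = 10.
Median ≈ 40 + ((28.5 − 28) / 15) × 10 = 40.3333

40.33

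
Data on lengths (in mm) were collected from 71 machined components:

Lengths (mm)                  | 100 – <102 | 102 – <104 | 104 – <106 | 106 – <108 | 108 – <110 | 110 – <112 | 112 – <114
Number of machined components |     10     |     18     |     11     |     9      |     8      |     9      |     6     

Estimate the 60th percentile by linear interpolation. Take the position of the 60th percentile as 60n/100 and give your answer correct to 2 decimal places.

Cumulative frequencies: 10, 28, 39, 48, 56, 65, 71
n = 71; position = 60n/100 = 42.6.
This falls in the class 106 – <108: L = 106, F = 39, f = 9, h = 2.
60th percentile ≈ 106 + ((42.6 − 39) / 9) × 2 = 106.8000

106.80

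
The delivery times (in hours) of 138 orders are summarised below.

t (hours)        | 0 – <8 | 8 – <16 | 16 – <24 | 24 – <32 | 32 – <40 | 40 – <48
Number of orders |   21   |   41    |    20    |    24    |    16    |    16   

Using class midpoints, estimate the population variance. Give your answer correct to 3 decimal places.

164.083

Midpoints: 4, 12, 20, 28, 36, 44
n = 138, Σfm = 2928, mean = 21.2174
Σfm² = 84768
Σf(m − x̄)² = Σfm² − (Σfm)²/n = 84768 − 2928²/138 = 22643.4783
Population variance = 22643.4783 / 138 = 164.0832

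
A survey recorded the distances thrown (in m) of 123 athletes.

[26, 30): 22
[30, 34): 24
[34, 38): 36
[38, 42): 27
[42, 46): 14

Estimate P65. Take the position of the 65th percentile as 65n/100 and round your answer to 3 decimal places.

Cumulative frequencies: 22, 46, 82, 109, 123
n = 123; position = 65n/100 = 79.95.
This falls in the class [34, 38): L = 34, F = 46, f = 36, h = 4.
65th percentile ≈ 34 + ((79.95 − 46) / 36) × 4 = 37.7722

37.772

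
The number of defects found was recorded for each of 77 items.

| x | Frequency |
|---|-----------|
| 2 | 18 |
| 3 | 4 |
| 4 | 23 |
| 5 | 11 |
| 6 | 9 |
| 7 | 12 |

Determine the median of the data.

Cumulative frequencies: 18, 22, 45, 56, 65, 77
n = 77, so the median is the value in position (n+1)/2 = 39.
Position 39 falls at value 4.

4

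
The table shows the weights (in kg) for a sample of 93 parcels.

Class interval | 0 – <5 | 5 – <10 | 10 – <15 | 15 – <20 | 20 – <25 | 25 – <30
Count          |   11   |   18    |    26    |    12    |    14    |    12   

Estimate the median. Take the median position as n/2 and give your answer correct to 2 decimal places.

13.37

Cumulative frequencies: 11, 29, 55, 67, 81, 93
n = 93; position = n/2 = 46.5.
This falls in the class 10 – <15: L = 10, F = 29, f = 26, h = 5.
Median ≈ 10 + ((46.5 − 29) / 26) × 5 = 13.3654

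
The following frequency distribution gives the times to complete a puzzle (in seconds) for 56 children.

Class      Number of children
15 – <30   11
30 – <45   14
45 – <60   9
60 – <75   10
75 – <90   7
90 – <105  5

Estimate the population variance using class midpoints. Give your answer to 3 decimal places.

Midpoints: 22.5, 37.5, 52.5, 67.5, 82.5, 97.5
n = 56, Σfm = 2985, mean = 53.3036
Σfm² = 190800
Σf(m − x̄)² = Σfm² − (Σfm)²/n = 190800 − 2985²/56 = 31688.8393
Population variance = 31688.8393 / 56 = 565.8721

565.872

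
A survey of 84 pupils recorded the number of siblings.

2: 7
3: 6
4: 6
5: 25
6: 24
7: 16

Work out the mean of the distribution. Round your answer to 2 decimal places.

5.20

Values: 2, 3, 4, 5, 6, 7
Σfx = 7×2 + 6×3 + 6×4 + 25×5 + 24×6 + 16×7 = 437
n = Σf = 84
Mean = 437 / 84 = 5.2024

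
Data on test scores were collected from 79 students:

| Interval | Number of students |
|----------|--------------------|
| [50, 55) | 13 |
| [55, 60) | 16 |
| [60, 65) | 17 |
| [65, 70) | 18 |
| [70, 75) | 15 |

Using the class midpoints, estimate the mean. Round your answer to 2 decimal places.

Midpoints: 52.5, 57.5, 62.5, 67.5, 72.5
Σfm = 13×52.5 + 16×57.5 + 17×62.5 + 18×67.5 + 15×72.5 = 4967.5
n = Σf = 79
Mean = 4967.5 / 79 = 62.8797

62.88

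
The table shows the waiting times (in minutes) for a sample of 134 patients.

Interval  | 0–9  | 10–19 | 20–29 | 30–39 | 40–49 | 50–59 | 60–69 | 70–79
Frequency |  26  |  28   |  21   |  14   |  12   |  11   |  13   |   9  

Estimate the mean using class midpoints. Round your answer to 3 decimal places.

31.067

Midpoints: 4.5, 14.5, 24.5, 34.5, 44.5, 54.5, 64.5, 74.5
Σfm = 26×4.5 + 28×14.5 + 21×24.5 + 14×34.5 + 12×44.5 + 11×54.5 + 13×64.5 + 9×74.5 = 4163
n = Σf = 134
Mean = 4163 / 134 = 31.0672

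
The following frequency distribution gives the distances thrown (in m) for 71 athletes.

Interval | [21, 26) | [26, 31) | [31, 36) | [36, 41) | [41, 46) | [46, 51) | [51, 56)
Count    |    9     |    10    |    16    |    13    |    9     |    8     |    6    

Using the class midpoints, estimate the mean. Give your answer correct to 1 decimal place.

37.1

Midpoints: 23.5, 28.5, 33.5, 38.5, 43.5, 48.5, 53.5
Σfm = 9×23.5 + 10×28.5 + 16×33.5 + 13×38.5 + 9×43.5 + 8×48.5 + 6×53.5 = 2633.5
n = Σf = 71
Mean = 2633.5 / 71 = 37.0915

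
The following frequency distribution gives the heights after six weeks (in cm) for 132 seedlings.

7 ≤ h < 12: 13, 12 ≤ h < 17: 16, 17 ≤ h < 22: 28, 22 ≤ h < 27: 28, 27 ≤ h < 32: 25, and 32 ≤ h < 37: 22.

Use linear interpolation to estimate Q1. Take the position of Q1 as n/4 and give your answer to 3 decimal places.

Cumulative frequencies: 13, 29, 57, 85, 110, 132
n = 132; position = n/4 = 33.
This falls in the class 17 ≤ h < 22: L = 17, F = 29, f = 28, h = 5.
Lower quartile ≈ 17 + ((33 − 29) / 28) × 5 = 17.7143

17.714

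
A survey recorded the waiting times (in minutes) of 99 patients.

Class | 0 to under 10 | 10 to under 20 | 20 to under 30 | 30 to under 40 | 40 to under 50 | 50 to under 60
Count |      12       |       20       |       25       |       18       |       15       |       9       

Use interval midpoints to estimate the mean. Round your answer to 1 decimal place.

28.1

Midpoints: 5, 15, 25, 35, 45, 55
Σfm = 12×5 + 20×15 + 25×25 + 18×35 + 15×45 + 9×55 = 2785
n = Σf = 99
Mean = 2785 / 99 = 28.1313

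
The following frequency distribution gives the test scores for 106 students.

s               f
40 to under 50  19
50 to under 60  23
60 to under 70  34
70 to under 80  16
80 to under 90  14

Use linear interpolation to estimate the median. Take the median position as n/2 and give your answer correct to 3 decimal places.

Cumulative frequencies: 19, 42, 76, 92, 106
n = 106; position = n/2 = 53.
This falls in the class 60 to under 70: L = 60, F = 42, f = 34, h = 10.
Median ≈ 60 + ((53 − 42) / 34) × 10 = 63.2353

63.235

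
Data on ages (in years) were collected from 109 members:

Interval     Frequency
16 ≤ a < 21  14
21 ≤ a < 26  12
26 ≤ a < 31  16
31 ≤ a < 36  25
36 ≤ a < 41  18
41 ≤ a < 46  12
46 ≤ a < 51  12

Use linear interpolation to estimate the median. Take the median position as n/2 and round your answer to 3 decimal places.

33.500

Cumulative frequencies: 14, 26, 42, 67, 85, 97, 109
n = 109; position = n/2 = 54.5.
This falls in the class 31 ≤ a < 36: L = 31, F = 42, f = 25, h = 5.
Median ≈ 31 + ((54.5 − 42) / 25) × 5 = 33.5000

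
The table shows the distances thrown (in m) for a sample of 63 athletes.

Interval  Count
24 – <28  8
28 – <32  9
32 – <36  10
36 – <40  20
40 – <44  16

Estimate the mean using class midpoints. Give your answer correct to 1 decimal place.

35.7

Midpoints: 26, 30, 34, 38, 42
Σfm = 8×26 + 9×30 + 10×34 + 20×38 + 16×42 = 2250
n = Σf = 63
Mean = 2250 / 63 = 35.7143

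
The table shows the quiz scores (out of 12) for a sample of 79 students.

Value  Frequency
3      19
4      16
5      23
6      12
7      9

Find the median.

Cumulative frequencies: 19, 35, 58, 70, 79
n = 79, so the median is the value in position (n+1)/2 = 40.
Position 40 falls at value 5.

5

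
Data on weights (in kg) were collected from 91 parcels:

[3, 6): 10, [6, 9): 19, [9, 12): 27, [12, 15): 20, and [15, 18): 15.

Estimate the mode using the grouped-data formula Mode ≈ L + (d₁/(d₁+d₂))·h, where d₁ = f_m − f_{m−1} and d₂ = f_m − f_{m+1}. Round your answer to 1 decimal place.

Modal class: [9, 12) (highest frequency 27).
d₁ = 27 − 19 = 8, d₂ = 27 − 20 = 7
Mode ≈ 9 + (8/(8+7)) × 3 = 9 + 1.6000 = 10.6000

10.6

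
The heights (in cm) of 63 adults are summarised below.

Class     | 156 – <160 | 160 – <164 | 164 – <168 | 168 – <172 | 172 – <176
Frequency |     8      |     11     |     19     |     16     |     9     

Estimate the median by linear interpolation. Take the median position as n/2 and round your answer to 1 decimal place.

166.6

Cumulative frequencies: 8, 19, 38, 54, 63
n = 63; position = n/2 = 31.5.
This falls in the class 164 – <168: L = 164, F = 19, f = 19, h = 4.
Median ≈ 164 + ((31.5 − 19) / 19) × 4 = 166.6316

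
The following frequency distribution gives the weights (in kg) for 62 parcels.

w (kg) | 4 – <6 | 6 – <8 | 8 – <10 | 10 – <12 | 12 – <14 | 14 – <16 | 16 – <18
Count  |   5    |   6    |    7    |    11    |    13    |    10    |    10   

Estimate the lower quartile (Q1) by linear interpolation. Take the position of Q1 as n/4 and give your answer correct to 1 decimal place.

9.3

Cumulative frequencies: 5, 11, 18, 29, 42, 52, 62
n = 62; position = n/4 = 15.5.
This falls in the class 8 – <10: L = 8, F = 11, f = 7, h = 2.
Lower quartile ≈ 8 + ((15.5 − 11) / 7) × 2 = 9.2857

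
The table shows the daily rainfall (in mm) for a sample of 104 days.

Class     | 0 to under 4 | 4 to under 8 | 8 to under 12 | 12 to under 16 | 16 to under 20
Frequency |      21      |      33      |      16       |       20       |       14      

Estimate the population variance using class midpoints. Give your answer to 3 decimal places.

28.614

Midpoints: 2, 6, 10, 14, 18
n = 104, Σfm = 932, mean = 8.9615
Σfm² = 11328
Σf(m − x̄)² = Σfm² − (Σfm)²/n = 11328 − 932²/104 = 2975.8462
Population variance = 2975.8462 / 104 = 28.6139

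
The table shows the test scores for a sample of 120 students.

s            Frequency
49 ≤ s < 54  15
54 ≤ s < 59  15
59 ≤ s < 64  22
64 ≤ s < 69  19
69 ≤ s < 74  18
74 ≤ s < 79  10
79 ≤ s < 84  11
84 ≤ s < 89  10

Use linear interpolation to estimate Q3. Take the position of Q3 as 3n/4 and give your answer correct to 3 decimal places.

74.500

Cumulative frequencies: 15, 30, 52, 71, 89, 99, 110, 120
n = 120; position = 3n/4 = 90.
This falls in the class 74 ≤ s < 79: L = 74, F = 89, f = 10, h = 5.
Upper quartile ≈ 74 + ((90 − 89) / 10) × 5 = 74.5000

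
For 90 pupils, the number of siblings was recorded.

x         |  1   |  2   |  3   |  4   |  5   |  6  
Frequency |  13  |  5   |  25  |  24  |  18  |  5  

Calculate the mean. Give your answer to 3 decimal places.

3.489

Values: 1, 2, 3, 4, 5, 6
Σfx = 13×1 + 5×2 + 25×3 + 24×4 + 18×5 + 5×6 = 314
n = Σf = 90
Mean = 314 / 90 = 3.4889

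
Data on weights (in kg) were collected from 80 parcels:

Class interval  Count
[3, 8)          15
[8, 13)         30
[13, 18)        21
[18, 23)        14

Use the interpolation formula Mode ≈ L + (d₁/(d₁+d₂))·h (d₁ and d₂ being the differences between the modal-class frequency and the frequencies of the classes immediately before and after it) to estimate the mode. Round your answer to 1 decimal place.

11.1

Modal class: [8, 13) (highest frequency 30).
d₁ = 30 − 15 = 15, d₂ = 30 − 21 = 9
Mode ≈ 8 + (15/(15+9)) × 5 = 8 + 3.1250 = 11.1250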